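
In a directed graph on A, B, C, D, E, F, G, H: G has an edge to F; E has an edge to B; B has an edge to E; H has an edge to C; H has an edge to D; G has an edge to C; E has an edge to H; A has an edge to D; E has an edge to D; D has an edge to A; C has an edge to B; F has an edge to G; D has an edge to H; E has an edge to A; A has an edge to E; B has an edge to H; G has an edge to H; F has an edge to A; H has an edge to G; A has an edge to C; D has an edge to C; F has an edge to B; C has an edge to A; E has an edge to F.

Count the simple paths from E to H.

15

E→A→C→B→H
E→A→D→C→B→H
E→A→D→H
E→B→H
E→D→A→C→B→H
E→D→C→B→H
E→D→H
E→F→A→C→B→H
E→F→A→D→C→B→H
E→F→A→D→H
E→F→B→H
E→F→G→C→A→D→H
E→F→G→C→B→H
E→F→G→H
E→H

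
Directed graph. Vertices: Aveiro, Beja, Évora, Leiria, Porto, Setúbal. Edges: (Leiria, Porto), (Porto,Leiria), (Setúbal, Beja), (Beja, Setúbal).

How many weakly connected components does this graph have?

From Aveiro: component {Aveiro}.
From Beja: component {Beja, Setúbal}.
From Évora: component {Évora}.
From Leiria: component {Leiria, Porto}.
That's 4 components.

4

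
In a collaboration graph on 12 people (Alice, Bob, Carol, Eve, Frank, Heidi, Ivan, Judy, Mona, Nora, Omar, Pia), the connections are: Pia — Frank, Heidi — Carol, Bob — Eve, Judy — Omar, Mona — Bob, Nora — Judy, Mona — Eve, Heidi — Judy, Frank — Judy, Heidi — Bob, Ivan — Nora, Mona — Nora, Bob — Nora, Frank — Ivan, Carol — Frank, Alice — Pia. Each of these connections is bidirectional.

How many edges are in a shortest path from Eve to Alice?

Distance 0: Eve.
Distance 1: Bob, Mona.
Distance 2: Heidi, Nora.
Distance 3: Carol, Ivan, Judy.
Distance 4: Frank, Omar.
Distance 5: Pia.
Distance 6: Alice — contains Alice.

6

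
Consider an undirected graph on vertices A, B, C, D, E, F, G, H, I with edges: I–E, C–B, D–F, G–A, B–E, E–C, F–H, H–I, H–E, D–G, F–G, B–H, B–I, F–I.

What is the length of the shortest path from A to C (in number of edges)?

Distance 0: A.
Distance 1: G.
Distance 2: D, F.
Distance 3: H, I.
Distance 4: B, E.
Distance 5: C — contains C.

5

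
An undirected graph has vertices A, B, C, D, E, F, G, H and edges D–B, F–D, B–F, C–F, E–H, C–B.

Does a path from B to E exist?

Explore from B.
Distance 1: reach C, D, F.
The search is exhausted without reaching E; it lies in a different component.

No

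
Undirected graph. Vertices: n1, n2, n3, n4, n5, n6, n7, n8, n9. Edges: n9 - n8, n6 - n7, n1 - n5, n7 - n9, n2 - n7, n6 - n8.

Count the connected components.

4

From n1: component {n1, n5}.
From n2: component {n2, n6, n7, n8, n9}.
From n3: component {n3}.
From n4: component {n4}.
That's 4 components.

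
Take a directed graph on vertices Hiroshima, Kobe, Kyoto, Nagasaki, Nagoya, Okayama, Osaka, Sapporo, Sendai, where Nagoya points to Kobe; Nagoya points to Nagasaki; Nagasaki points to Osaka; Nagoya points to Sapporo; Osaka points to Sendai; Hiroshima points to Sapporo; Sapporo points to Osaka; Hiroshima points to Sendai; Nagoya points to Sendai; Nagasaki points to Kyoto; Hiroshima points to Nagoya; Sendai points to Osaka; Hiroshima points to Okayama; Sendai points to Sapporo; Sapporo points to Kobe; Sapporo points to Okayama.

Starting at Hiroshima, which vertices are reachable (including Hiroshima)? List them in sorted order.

Start at Hiroshima.
Its neighbours: Nagoya, Okayama, Sapporo, Sendai.
Then their neighbours: Kobe, Nagasaki, Osaka.
Then next layer: Kyoto.
Every vertex is now reached.

Hiroshima, Kobe, Kyoto, Nagasaki, Nagoya, Okayama, Osaka, Sapporo, Sendai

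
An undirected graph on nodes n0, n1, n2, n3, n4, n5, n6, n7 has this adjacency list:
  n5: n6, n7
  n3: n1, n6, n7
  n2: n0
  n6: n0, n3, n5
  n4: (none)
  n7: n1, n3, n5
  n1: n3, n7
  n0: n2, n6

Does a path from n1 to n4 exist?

Explore from n1.
Distance 1: reach n3, n7.
Distance 2: reach n5, n6.
Distance 3: reach n0.
Distance 4: reach n2.
The search is exhausted without reaching n4; it lies in a different component.

No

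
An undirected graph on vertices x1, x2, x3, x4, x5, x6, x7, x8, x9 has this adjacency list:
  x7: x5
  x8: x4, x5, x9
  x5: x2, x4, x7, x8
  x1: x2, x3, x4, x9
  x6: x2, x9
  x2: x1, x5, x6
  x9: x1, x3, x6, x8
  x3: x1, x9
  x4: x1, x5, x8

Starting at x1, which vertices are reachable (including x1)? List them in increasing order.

Start at x1.
Its neighbours: x2, x3, x4, x9.
Then their neighbours: x5, x6, x8.
Then next layer: x7.
Every vertex is now reached.

x1, x2, x3, x4, x5, x6, x7, x8, x9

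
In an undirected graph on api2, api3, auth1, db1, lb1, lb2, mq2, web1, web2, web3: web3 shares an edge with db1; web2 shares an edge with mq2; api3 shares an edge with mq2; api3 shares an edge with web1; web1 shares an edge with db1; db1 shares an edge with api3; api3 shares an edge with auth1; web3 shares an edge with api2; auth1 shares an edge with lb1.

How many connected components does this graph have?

2

From api2: component {api2, api3, auth1, db1, lb1, mq2, web1, web2, web3}.
From lb2: component {lb2}.
That's 2 components.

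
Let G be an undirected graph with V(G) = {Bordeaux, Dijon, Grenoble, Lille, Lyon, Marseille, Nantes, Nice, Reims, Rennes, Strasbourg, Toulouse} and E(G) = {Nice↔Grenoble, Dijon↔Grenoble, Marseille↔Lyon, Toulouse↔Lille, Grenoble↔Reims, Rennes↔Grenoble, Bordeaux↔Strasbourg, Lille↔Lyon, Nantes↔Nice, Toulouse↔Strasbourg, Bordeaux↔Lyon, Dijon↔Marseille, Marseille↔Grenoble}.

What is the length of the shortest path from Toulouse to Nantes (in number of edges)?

Distance 0: Toulouse.
Distance 1: Lille, Strasbourg.
Distance 2: Bordeaux, Lyon.
Distance 3: Marseille.
Distance 4: Dijon, Grenoble.
Distance 5: Nice, Reims, Rennes.
Distance 6: Nantes — contains Nantes.

6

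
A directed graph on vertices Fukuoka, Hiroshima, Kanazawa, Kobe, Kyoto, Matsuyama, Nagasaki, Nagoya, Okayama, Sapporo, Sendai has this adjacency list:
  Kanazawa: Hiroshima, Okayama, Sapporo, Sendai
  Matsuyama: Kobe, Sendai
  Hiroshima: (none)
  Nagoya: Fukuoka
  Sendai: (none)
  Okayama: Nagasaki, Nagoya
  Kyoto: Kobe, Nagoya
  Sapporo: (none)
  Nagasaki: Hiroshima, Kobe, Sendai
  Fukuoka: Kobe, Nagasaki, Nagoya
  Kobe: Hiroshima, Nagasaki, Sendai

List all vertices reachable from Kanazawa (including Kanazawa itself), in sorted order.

Start at Kanazawa.
Its neighbours: Hiroshima, Okayama, Sapporo, Sendai.
Then their neighbours: Nagasaki, Nagoya.
Then next layer: Fukuoka, Kobe.
Nothing further is reachable.

Fukuoka, Hiroshima, Kanazawa, Kobe, Nagasaki, Nagoya, Okayama, Sapporo, Sendai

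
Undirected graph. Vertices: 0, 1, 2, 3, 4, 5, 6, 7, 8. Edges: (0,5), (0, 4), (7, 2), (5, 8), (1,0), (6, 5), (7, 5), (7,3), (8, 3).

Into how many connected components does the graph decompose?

1

From 0: component {0, 1, 2, 3, 4, 5, 6, 7, 8}.
That's 1 component.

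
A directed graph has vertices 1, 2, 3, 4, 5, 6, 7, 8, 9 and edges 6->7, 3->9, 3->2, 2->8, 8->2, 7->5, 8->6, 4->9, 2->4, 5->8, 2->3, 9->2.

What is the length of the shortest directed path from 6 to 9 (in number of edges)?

6

Distance 0: 6.
Distance 1: 7.
Distance 2: 5.
Distance 3: 8.
Distance 4: 2.
Distance 5: 3, 4.
Distance 6: 9 — contains 9.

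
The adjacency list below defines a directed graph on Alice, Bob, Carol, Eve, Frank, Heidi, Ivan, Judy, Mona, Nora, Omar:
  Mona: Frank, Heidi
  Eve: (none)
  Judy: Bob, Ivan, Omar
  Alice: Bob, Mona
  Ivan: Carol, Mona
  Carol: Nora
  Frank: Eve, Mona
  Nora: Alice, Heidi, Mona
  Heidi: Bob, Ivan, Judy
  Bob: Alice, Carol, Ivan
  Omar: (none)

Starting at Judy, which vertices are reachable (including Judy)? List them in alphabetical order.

Start at Judy.
Its neighbours: Bob, Ivan, Omar.
Then their neighbours: Alice, Carol, Mona.
Then next layer: Frank, Heidi, Nora.
Then next layer: Eve.
Every vertex is now reached.

Alice, Bob, Carol, Eve, Frank, Heidi, Ivan, Judy, Mona, Nora, Omar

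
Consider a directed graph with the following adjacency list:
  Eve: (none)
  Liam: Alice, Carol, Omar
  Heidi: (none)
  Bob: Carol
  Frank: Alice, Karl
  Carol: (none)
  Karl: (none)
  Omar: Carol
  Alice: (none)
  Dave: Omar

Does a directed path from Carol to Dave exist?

No

Carol has no outgoing edges, so nothing is reachable from it.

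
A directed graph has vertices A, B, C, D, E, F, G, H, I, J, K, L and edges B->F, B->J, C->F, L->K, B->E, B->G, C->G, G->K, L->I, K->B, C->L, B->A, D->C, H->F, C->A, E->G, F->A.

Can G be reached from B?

Explore from B.
Distance 1: reach A, E, F, G, J.
Found G.

Yes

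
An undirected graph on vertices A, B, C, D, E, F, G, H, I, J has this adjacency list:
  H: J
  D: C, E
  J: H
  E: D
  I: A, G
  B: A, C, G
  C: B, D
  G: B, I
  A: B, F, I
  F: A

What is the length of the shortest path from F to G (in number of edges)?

3

Distance 0: F.
Distance 1: A.
Distance 2: B, I.
Distance 3: C, G — contains G.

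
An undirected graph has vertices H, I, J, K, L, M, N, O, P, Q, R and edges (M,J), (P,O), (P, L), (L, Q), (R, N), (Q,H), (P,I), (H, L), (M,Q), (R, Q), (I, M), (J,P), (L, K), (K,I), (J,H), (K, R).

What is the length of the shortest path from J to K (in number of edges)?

Distance 0: J.
Distance 1: H, M, P.
Distance 2: I, L, O, Q.
Distance 3: K, R — contains K.

3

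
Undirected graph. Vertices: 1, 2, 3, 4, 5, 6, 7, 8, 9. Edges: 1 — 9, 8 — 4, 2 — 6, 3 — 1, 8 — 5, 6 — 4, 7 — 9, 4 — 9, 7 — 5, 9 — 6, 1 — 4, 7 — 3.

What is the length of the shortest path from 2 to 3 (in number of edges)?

4

Distance 0: 2.
Distance 1: 6.
Distance 2: 4, 9.
Distance 3: 1, 7, 8.
Distance 4: 3, 5 — contains 3.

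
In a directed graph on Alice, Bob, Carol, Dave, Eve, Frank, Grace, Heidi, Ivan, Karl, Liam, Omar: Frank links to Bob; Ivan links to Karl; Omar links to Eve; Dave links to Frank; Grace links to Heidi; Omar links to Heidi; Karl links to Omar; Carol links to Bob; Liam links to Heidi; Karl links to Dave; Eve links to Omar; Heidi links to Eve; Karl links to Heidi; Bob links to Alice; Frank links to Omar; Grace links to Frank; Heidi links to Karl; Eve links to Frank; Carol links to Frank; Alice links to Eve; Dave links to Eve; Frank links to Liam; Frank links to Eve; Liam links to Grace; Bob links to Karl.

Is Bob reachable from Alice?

Yes

Explore from Alice.
Distance 1: reach Eve.
Distance 2: reach Frank, Omar.
Distance 3: reach Bob, Heidi, Liam.
Found Bob.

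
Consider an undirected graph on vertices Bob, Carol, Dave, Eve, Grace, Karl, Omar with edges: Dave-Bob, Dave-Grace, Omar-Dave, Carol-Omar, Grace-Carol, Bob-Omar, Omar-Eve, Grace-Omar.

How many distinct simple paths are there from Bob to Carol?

7

Bob–Dave–Grace–Carol
Bob–Dave–Grace–Omar–Carol
Bob–Dave–Omar–Carol
Bob–Dave–Omar–Grace–Carol
Bob–Omar–Carol
Bob–Omar–Dave–Grace–Carol
Bob–Omar–Grace–Carol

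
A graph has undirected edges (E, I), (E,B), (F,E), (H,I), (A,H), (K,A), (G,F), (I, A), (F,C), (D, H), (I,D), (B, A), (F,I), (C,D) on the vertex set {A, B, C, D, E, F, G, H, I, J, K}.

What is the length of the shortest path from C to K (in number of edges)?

4

Distance 0: C.
Distance 1: D, F.
Distance 2: E, G, H, I.
Distance 3: A, B.
Distance 4: K — contains K.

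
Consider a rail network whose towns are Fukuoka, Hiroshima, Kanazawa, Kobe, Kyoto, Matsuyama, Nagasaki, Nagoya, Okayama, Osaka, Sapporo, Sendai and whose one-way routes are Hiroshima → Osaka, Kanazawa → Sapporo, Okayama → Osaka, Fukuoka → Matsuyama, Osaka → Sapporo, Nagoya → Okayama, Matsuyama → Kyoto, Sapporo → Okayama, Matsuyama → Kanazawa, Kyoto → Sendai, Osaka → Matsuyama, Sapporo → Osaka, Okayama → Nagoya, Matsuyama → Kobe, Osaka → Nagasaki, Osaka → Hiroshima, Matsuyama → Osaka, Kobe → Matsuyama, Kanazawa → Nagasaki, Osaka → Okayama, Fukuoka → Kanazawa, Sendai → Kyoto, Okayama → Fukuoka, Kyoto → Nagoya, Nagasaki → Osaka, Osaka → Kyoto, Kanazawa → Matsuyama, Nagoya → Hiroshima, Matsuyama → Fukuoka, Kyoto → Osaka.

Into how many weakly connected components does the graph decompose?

From Fukuoka: component {Fukuoka, Hiroshima, Kanazawa, Kobe, Kyoto, Matsuyama, Nagasaki, Nagoya, Okayama, Osaka, Sapporo, Sendai}.
That's 1 component.

1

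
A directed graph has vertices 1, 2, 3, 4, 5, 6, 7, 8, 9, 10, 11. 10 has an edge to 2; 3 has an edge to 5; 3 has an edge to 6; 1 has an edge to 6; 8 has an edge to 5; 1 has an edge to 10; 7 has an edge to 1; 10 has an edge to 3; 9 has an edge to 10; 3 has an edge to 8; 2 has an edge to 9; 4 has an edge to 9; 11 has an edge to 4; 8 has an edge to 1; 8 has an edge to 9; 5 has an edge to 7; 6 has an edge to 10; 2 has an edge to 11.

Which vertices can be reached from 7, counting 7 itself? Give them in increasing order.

Start at 7.
Its neighbours: 1.
Then their neighbours: 6, 10.
Then next layer: 2, 3.
Then next layer: 5, 8, 9, 11.
Then next layer: 4.
Every vertex is now reached.

1, 2, 3, 4, 5, 6, 7, 8, 9, 10, 11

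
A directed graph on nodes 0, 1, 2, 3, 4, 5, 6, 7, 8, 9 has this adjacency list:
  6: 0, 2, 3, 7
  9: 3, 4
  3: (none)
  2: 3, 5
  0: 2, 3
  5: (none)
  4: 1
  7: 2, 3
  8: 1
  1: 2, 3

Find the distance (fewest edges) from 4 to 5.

3

Distance 0: 4.
Distance 1: 1.
Distance 2: 2, 3.
Distance 3: 5 — contains 5.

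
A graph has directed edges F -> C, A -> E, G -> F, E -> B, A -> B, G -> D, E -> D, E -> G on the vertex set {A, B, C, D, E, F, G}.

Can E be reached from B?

B has no outgoing edges, so nothing is reachable from it.

No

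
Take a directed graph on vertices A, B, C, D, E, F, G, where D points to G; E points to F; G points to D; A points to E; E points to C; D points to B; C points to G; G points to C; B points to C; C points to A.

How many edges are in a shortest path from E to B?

Distance 0: E.
Distance 1: C, F.
Distance 2: A, G.
Distance 3: D.
Distance 4: B — contains B.

4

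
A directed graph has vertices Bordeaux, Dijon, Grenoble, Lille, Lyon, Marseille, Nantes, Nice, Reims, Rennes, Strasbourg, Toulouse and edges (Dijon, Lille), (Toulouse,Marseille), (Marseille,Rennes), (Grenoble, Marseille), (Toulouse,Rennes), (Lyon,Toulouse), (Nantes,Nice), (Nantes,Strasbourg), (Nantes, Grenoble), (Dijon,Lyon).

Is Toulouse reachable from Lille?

No

Lille has no outgoing edges, so nothing is reachable from it.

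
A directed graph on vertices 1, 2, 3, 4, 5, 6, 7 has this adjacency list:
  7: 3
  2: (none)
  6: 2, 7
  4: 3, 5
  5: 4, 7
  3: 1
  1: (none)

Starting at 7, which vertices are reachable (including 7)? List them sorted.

Start at 7.
Its neighbours: 3.
Then their neighbours: 1.
Nothing further is reachable.

1, 3, 7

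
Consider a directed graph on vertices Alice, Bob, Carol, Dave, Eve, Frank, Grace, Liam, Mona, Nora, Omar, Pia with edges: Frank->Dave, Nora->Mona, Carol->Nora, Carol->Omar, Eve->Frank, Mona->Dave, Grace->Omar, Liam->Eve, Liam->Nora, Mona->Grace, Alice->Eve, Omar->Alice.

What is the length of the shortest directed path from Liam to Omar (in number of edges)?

Distance 0: Liam.
Distance 1: Eve, Nora.
Distance 2: Frank, Mona.
Distance 3: Dave, Grace.
Distance 4: Omar — contains Omar.

4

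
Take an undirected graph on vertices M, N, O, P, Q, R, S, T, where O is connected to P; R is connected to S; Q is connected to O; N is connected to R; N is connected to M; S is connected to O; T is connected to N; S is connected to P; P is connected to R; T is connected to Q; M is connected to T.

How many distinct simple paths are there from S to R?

S–O–P–R
S–O–Q–T–M–N–R
S–O–Q–T–N–R
S–P–O–Q–T–M–N–R
S–P–O–Q–T–N–R
S–P–R
S–R

7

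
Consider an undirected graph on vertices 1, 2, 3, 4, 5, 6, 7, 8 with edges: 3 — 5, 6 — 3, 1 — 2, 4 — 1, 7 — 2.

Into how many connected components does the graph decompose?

From 1: component {1, 2, 4, 7}.
From 3: component {3, 5, 6}.
From 8: component {8}.
That's 3 components.

3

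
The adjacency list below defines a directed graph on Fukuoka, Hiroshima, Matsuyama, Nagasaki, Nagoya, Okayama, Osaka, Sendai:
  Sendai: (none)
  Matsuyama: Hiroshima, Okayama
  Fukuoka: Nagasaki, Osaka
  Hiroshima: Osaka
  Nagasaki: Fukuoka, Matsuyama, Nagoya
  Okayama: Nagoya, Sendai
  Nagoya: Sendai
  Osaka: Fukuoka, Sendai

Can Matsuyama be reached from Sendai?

No

Sendai has no outgoing edges, so nothing is reachable from it.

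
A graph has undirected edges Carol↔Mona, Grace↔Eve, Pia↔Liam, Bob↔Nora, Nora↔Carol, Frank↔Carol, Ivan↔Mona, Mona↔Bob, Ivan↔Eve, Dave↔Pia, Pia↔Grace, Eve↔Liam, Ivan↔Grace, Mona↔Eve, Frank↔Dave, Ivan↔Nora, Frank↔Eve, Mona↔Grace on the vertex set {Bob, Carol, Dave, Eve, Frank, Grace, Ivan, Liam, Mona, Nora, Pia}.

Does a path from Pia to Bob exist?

Explore from Pia.
Distance 1: reach Dave, Grace, Liam.
Distance 2: reach Eve, Frank, Ivan, Mona.
Distance 3: reach Bob, Carol, Nora.
Found Bob.

Yes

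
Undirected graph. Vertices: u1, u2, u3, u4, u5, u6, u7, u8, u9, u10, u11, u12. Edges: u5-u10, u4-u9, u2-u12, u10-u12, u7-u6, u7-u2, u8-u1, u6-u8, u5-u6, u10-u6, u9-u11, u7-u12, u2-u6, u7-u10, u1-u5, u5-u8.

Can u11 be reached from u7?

No

Explore from u7.
Distance 1: reach u2, u6, u10, u12.
Distance 2: reach u5, u8.
Distance 3: reach u1.
The search is exhausted without reaching u11; it lies in a different component.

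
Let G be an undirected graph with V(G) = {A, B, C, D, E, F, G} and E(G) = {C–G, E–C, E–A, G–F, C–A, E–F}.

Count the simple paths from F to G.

F–E–A–C–G
F–E–C–G
F–G

3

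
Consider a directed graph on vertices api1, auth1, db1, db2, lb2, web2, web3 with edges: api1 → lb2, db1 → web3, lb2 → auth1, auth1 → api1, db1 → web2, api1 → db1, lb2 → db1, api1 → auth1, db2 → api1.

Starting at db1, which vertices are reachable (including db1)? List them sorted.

Start at db1.
Its neighbours: web2, web3.
Nothing further is reachable.

db1, web2, web3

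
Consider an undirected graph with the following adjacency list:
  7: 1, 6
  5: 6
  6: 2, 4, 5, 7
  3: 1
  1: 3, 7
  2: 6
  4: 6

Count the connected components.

1

From 1: component {1, 2, 3, 4, 5, 6, 7}.
That's 1 component.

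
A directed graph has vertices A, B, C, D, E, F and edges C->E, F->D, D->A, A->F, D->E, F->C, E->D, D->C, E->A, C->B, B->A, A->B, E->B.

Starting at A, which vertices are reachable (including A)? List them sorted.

Start at A.
Its neighbours: B, F.
Then their neighbours: C, D.
Then next layer: E.
Every vertex is now reached.

A, B, C, D, E, F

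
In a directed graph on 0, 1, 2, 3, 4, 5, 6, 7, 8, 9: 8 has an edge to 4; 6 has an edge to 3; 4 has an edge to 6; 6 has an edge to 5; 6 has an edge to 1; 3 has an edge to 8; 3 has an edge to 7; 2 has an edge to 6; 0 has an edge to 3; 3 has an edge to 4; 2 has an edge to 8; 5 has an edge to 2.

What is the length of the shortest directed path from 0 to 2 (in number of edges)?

Distance 0: 0.
Distance 1: 3.
Distance 2: 4, 7, 8.
Distance 3: 6.
Distance 4: 1, 5.
Distance 5: 2 — contains 2.

5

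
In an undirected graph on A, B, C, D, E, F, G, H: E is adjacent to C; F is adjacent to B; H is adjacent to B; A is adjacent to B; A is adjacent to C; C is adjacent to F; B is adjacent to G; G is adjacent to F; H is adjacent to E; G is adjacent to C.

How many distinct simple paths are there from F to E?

10

F–B–A–C–E
F–B–G–C–E
F–B–H–E
F–C–A–B–H–E
F–C–E
F–C–G–B–H–E
F–G–B–A–C–E
F–G–B–H–E
F–G–C–A–B–H–E
F–G–C–E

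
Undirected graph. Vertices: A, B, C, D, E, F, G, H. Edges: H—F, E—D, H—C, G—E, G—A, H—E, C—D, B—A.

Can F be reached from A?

Yes

Explore from A.
Distance 1: reach B, G.
Distance 2: reach E.
Distance 3: reach D, H.
Distance 4: reach C, F.
Found F.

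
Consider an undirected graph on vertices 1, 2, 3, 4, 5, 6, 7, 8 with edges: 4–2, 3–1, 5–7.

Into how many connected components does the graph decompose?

5

From 1: component {1, 3}.
From 2: component {2, 4}.
From 5: component {5, 7}.
From 6: component {6}.
From 8: component {8}.
That's 5 components.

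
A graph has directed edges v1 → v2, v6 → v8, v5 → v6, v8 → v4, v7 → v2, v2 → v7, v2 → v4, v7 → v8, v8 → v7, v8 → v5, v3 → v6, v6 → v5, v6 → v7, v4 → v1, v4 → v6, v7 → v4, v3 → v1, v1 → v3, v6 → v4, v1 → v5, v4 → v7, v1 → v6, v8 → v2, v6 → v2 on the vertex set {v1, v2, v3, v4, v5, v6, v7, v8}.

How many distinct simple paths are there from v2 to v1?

4

v2→v4→v1
v2→v7→v4→v1
v2→v7→v8→v4→v1
v2→v7→v8→v5→v6→v4→v1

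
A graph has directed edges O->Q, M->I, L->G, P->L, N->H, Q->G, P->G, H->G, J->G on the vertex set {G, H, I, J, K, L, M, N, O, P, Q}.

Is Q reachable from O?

Explore from O.
Distance 1: reach Q.
Found Q.

Yes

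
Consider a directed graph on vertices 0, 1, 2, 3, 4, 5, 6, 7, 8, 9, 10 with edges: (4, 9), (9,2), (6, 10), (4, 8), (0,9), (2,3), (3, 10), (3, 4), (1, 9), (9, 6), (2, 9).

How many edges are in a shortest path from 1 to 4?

Distance 0: 1.
Distance 1: 9.
Distance 2: 2, 6.
Distance 3: 3, 10.
Distance 4: 4 — contains 4.

4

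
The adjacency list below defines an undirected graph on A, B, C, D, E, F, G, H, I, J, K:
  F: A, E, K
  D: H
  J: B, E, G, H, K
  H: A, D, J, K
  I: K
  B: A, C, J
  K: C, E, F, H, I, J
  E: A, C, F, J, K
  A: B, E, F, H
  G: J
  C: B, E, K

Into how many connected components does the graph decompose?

From A: component {A, B, C, D, E, F, G, H, I, J, K}.
That's 1 component.

1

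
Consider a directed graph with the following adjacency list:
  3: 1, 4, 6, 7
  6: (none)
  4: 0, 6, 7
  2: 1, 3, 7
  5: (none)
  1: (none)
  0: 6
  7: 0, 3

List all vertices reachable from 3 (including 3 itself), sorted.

0, 1, 3, 4, 6, 7

Start at 3.
Its neighbours: 1, 4, 6, 7.
Then their neighbours: 0.
Nothing further is reachable.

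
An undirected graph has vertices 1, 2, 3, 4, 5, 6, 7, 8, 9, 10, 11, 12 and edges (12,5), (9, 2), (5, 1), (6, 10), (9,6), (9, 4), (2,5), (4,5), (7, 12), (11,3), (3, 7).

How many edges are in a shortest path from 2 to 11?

Distance 0: 2.
Distance 1: 5, 9.
Distance 2: 1, 4, 6, 12.
Distance 3: 7, 10.
Distance 4: 3.
Distance 5: 11 — contains 11.

5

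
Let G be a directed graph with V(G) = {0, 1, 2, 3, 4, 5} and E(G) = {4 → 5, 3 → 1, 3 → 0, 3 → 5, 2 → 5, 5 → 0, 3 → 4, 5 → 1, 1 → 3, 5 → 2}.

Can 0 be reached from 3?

Yes

Explore from 3.
Distance 1: reach 0, 1, 4, 5.
Found 0.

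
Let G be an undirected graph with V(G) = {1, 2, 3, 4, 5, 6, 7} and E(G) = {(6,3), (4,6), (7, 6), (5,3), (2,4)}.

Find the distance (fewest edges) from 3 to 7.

2

Distance 0: 3.
Distance 1: 5, 6.
Distance 2: 4, 7 — contains 7.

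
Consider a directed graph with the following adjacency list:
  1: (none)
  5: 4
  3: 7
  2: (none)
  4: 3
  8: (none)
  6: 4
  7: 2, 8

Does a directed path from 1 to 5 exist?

No

1 has no outgoing edges, so nothing is reachable from it.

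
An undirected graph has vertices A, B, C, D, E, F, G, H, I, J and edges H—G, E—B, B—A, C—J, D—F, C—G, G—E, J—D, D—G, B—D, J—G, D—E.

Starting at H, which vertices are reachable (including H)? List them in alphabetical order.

Start at H.
Its neighbours: G.
Then their neighbours: C, D, E, J.
Then next layer: B, F.
Then next layer: A.
Nothing further is reachable.

A, B, C, D, E, F, G, H, J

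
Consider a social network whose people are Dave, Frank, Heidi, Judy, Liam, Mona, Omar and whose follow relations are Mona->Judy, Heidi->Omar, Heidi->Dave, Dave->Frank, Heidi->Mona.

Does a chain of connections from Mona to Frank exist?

Explore from Mona.
Distance 1: reach Judy.
The search from Mona is exhausted; no directed path reaches Frank.

No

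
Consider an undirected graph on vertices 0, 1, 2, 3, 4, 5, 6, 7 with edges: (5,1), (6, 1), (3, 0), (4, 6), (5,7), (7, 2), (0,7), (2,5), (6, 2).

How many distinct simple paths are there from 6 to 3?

4

6–1–5–2–7–0–3
6–1–5–7–0–3
6–2–5–7–0–3
6–2–7–0–3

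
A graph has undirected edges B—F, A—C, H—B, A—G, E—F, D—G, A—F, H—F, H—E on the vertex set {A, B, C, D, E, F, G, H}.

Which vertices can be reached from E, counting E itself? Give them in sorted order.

A, B, C, D, E, F, G, H

Start at E.
Its neighbours: F, H.
Then their neighbours: A, B.
Then next layer: C, G.
Then next layer: D.
Every vertex is now reached.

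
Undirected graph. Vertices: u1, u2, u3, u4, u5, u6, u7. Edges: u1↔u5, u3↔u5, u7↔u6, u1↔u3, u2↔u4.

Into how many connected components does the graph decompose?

3

From u1: component {u1, u3, u5}.
From u2: component {u2, u4}.
From u6: component {u6, u7}.
That's 3 components.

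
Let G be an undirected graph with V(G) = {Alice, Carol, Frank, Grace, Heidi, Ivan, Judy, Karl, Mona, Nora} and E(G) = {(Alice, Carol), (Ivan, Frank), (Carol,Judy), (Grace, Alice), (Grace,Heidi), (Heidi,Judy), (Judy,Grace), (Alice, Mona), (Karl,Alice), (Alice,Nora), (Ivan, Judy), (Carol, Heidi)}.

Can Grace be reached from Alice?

Yes

Explore from Alice.
Distance 1: reach Carol, Grace, Karl, Mona, Nora.
Found Grace.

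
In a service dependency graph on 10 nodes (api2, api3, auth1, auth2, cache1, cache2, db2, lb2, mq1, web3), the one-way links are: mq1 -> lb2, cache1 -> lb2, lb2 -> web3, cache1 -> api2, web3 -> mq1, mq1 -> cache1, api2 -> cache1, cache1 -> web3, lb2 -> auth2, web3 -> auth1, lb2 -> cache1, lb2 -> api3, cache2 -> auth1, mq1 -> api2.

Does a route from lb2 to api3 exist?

Yes

Explore from lb2.
Distance 1: reach api3, auth2, cache1, web3.
Found api3.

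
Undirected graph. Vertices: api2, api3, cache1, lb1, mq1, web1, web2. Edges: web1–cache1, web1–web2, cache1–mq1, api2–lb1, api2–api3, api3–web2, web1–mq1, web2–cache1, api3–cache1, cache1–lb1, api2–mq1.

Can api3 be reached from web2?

Yes

Explore from web2.
Distance 1: reach api3, cache1, web1.
Found api3.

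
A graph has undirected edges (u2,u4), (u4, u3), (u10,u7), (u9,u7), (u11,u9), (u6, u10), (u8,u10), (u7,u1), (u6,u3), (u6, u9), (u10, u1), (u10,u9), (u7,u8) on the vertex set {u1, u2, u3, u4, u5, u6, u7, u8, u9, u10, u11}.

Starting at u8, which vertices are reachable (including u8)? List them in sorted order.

Start at u8.
Its neighbours: u7, u10.
Then their neighbours: u1, u6, u9.
Then next layer: u3, u11.
Then next layer: u4.
Then next layer: u2.
Nothing further is reachable.

u1, u2, u3, u4, u6, u7, u8, u9, u10, u11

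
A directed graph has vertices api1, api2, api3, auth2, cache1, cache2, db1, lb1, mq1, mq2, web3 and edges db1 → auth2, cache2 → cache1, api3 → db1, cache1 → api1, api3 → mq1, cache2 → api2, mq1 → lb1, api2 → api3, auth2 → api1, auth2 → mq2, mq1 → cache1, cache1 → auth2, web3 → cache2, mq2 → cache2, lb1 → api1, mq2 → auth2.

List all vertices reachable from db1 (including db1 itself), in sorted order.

Start at db1.
Its neighbours: auth2.
Then their neighbours: api1, mq2.
Then next layer: cache2.
Then next layer: api2, cache1.
Then next layer: api3.
Then next layer: mq1.
Then next layer: lb1.
Nothing further is reachable.

api1, api2, api3, auth2, cache1, cache2, db1, lb1, mq1, mq2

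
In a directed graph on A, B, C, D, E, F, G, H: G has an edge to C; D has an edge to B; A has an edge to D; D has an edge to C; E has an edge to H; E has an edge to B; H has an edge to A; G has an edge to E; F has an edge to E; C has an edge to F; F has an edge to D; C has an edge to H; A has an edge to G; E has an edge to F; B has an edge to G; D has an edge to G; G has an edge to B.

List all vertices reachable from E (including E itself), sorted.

Start at E.
Its neighbours: B, F, H.
Then their neighbours: A, D, G.
Then next layer: C.
Every vertex is now reached.

A, B, C, D, E, F, G, H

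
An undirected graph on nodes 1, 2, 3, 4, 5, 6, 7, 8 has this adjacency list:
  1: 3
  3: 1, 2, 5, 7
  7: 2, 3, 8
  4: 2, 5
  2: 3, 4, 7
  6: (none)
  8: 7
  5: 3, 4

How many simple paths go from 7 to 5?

4

7–2–3–5
7–2–4–5
7–3–2–4–5
7–3–5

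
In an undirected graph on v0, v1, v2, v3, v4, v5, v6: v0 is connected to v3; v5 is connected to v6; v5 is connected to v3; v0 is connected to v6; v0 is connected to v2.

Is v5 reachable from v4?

v4 has no edges, so nothing is reachable from it.

No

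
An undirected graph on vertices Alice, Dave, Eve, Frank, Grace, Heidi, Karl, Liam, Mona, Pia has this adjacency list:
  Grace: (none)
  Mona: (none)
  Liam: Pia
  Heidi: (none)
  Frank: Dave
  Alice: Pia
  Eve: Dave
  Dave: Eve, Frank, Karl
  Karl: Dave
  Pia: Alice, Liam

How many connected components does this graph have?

From Alice: component {Alice, Liam, Pia}.
From Dave: component {Dave, Eve, Frank, Karl}.
From Grace: component {Grace}.
From Heidi: component {Heidi}.
From Mona: component {Mona}.
That's 5 components.

5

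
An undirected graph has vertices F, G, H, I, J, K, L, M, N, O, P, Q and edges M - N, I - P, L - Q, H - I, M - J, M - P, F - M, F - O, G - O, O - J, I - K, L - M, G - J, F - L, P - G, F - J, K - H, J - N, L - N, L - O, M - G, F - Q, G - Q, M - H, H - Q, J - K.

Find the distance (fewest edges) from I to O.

Distance 0: I.
Distance 1: H, K, P.
Distance 2: G, J, M, Q.
Distance 3: F, L, N, O — contains O.

3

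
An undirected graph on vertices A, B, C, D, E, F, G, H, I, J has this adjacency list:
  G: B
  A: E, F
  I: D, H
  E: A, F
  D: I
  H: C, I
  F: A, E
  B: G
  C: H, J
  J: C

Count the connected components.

3

From A: component {A, E, F}.
From B: component {B, G}.
From C: component {C, D, H, I, J}.
That's 3 components.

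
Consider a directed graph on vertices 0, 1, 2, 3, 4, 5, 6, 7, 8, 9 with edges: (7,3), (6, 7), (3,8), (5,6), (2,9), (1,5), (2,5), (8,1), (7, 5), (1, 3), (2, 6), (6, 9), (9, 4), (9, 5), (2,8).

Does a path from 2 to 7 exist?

Explore from 2.
Distance 1: reach 5, 6, 8, 9.
Distance 2: reach 1, 4, 7.
Found 7.

Yes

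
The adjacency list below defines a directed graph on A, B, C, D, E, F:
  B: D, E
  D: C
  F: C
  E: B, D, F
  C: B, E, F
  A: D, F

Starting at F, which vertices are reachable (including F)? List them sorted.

B, C, D, E, F

Start at F.
Its neighbours: C.
Then their neighbours: B, E.
Then next layer: D.
Nothing further is reachable.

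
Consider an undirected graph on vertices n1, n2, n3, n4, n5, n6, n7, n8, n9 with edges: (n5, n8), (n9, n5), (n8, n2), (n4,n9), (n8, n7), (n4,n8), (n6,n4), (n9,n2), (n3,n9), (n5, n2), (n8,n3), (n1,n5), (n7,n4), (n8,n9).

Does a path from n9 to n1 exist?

Explore from n9.
Distance 1: reach n2, n3, n4, n5, n8.
Distance 2: reach n1, n6, n7.
Found n1.

Yes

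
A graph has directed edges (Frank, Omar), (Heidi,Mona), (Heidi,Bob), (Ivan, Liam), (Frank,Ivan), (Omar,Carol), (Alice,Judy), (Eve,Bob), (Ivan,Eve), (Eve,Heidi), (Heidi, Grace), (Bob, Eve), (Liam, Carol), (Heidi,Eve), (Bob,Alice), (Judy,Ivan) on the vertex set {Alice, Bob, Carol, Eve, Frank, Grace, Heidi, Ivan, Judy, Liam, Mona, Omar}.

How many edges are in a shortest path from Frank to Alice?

Distance 0: Frank.
Distance 1: Ivan, Omar.
Distance 2: Carol, Eve, Liam.
Distance 3: Bob, Heidi.
Distance 4: Alice, Grace, Mona — contains Alice.

4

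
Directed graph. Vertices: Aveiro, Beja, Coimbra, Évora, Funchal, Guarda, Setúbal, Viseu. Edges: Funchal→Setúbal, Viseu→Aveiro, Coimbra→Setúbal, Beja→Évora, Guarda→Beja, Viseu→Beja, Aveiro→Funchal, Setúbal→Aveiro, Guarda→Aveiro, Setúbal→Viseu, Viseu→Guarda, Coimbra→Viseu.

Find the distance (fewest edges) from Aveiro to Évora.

Distance 0: Aveiro.
Distance 1: Funchal.
Distance 2: Setúbal.
Distance 3: Viseu.
Distance 4: Beja, Guarda.
Distance 5: Évora — contains Évora.

5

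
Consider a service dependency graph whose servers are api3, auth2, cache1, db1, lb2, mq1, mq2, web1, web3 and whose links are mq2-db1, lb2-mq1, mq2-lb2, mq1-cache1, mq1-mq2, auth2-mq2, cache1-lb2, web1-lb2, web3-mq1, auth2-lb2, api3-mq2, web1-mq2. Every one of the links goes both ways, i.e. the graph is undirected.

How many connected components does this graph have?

1

From api3: component {api3, auth2, cache1, db1, lb2, mq1, mq2, web1, web3}.
That's 1 component.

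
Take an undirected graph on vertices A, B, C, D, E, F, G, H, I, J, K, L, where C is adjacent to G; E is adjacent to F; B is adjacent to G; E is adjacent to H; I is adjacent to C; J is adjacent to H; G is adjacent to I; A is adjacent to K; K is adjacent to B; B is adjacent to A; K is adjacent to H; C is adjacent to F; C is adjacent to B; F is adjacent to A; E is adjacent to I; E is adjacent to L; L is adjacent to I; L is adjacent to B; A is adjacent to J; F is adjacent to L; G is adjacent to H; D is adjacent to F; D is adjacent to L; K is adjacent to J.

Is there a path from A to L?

Explore from A.
Distance 1: reach B, F, J, K.
Distance 2: reach C, D, E, G, H, L.
Found L.

Yes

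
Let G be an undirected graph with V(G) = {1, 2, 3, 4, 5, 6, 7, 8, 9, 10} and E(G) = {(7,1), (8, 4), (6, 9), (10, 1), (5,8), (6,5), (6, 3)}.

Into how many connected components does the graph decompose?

3

From 1: component {1, 7, 10}.
From 2: component {2}.
From 3: component {3, 4, 5, 6, 8, 9}.
That's 3 components.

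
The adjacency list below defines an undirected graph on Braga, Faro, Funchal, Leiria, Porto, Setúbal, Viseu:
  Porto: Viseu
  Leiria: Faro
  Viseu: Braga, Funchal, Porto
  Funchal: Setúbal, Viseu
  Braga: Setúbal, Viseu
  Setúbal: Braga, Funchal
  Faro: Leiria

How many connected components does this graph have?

From Braga: component {Braga, Funchal, Porto, Setúbal, Viseu}.
From Faro: component {Faro, Leiria}.
That's 2 components.

2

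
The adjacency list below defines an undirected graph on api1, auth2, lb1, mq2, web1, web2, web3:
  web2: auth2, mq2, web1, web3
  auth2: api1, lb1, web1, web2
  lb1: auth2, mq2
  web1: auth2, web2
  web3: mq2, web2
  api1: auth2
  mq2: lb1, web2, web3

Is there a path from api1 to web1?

Explore from api1.
Distance 1: reach auth2.
Distance 2: reach lb1, web1, web2.
Found web1.

Yes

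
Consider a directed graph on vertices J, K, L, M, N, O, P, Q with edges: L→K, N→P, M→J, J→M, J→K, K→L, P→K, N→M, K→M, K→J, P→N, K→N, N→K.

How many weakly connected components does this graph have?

3

From J: component {J, K, L, M, N, P}.
From O: component {O}.
From Q: component {Q}.
That's 3 components.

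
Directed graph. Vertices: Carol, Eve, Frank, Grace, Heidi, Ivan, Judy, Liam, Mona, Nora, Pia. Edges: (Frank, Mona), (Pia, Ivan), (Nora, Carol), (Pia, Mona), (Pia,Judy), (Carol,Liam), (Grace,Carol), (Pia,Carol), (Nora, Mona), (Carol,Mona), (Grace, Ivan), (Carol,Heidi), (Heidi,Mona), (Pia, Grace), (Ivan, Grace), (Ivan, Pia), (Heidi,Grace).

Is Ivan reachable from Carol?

Yes

Explore from Carol.
Distance 1: reach Heidi, Liam, Mona.
Distance 2: reach Grace.
Distance 3: reach Ivan.
Found Ivan.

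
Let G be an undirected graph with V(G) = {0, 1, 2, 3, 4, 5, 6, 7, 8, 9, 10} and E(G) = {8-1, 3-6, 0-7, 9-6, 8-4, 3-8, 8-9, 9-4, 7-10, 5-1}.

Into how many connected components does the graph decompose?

3

From 0: component {0, 7, 10}.
From 1: component {1, 3, 4, 5, 6, 8, 9}.
From 2: component {2}.
That's 3 components.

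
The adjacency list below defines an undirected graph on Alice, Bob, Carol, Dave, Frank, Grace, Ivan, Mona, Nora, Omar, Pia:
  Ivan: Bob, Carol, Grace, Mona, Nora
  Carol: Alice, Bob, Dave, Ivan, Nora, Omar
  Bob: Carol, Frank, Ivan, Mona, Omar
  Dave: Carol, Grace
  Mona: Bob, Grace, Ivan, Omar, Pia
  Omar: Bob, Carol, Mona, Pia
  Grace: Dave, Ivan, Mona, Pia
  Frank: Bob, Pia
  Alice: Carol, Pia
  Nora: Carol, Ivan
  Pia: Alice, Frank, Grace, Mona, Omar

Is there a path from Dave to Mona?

Yes

Explore from Dave.
Distance 1: reach Carol, Grace.
Distance 2: reach Alice, Bob, Ivan, Mona, Nora, Omar, Pia.
Found Mona.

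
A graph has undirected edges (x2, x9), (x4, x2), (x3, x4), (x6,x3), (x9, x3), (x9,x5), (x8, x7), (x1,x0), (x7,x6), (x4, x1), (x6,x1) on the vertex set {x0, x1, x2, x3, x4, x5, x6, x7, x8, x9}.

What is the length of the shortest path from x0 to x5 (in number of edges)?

5

Distance 0: x0.
Distance 1: x1.
Distance 2: x4, x6.
Distance 3: x2, x3, x7.
Distance 4: x8, x9.
Distance 5: x5 — contains x5.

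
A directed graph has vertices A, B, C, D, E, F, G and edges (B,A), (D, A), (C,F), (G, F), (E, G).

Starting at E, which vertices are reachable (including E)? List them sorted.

E, F, G

Start at E.
Its neighbours: G.
Then their neighbours: F.
Nothing further is reachable.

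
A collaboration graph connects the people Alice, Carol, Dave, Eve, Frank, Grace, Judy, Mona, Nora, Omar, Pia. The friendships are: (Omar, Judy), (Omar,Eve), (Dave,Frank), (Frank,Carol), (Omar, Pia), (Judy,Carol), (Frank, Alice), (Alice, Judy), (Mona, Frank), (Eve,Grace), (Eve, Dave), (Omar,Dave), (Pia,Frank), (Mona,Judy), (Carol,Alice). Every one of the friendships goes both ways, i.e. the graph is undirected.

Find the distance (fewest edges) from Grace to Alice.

4

Distance 0: Grace.
Distance 1: Eve.
Distance 2: Dave, Omar.
Distance 3: Frank, Judy, Pia.
Distance 4: Alice, Carol, Mona — contains Alice.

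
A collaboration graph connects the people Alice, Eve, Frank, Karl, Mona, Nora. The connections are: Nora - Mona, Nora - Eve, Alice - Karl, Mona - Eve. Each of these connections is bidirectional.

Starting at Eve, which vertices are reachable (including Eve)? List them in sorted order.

Start at Eve.
Its neighbours: Mona, Nora.
Nothing further is reachable.

Eve, Mona, Nora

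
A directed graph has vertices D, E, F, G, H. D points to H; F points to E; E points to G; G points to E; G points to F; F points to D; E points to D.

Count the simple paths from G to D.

3

G→E→D
G→F→D
G→F→E→D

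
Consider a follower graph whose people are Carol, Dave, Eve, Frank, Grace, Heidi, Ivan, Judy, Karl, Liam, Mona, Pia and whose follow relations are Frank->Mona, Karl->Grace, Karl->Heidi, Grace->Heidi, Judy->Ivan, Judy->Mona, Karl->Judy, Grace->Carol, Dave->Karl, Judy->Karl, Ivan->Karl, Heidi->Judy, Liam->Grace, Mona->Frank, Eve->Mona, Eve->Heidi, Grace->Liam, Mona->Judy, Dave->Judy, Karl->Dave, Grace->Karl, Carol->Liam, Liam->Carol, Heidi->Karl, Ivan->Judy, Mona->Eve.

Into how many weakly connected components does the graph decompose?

2

From Carol: component {Carol, Dave, Eve, Frank, Grace, Heidi, Ivan, Judy, Karl, Liam, Mona}.
From Pia: component {Pia}.
That's 2 components.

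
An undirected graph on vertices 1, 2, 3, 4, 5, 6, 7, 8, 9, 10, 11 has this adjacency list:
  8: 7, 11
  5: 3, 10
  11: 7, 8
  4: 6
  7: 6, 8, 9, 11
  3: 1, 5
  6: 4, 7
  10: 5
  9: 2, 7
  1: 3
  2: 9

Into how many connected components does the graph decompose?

2

From 1: component {1, 3, 5, 10}.
From 2: component {2, 4, 6, 7, 8, 9, 11}.
That's 2 components.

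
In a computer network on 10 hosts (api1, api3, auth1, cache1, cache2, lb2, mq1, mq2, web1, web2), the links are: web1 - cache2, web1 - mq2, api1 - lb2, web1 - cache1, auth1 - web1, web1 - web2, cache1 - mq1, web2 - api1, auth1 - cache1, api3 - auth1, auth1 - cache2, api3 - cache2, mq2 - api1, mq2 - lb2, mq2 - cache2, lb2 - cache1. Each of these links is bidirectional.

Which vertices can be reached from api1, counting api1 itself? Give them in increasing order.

Start at api1.
Its neighbours: lb2, mq2, web2.
Then their neighbours: cache1, cache2, web1.
Then next layer: api3, auth1, mq1.
Every vertex is now reached.

api1, api3, auth1, cache1, cache2, lb2, mq1, mq2, web1, web2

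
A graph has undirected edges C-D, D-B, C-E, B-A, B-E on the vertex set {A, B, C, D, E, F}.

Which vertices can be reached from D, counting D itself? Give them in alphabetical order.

A, B, C, D, E

Start at D.
Its neighbours: B, C.
Then their neighbours: A, E.
Nothing further is reachable.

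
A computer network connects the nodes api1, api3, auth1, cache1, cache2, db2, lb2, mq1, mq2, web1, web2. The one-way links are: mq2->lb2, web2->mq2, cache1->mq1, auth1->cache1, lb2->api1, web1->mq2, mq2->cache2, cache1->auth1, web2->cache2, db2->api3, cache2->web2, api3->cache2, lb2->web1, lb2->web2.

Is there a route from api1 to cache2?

No

api1 has no outgoing edges, so nothing is reachable from it.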